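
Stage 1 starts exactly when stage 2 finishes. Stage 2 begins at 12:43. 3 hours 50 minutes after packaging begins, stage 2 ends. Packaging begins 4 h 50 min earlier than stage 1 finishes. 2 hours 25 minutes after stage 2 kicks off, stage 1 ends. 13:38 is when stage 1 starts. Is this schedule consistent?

Stage 1 ends at 12:43 + 145 min = 15:08.
Packaging starts at 15:08 − 290 min = 10:18.
Stage 2 ends at 10:18 + 230 min = 14:08.
So stage 1 starts at 14:08.
But stage 1 is also said to start at 13:38 — a 30-minute conflict.

No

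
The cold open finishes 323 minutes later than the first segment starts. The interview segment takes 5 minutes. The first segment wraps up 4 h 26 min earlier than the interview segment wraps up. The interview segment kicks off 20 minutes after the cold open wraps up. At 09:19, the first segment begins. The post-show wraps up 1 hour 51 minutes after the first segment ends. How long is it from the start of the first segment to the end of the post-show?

The cold open ends at 09:19 + 323 min = 14:42.
The interview segment starts at 14:42 + 20 min = 15:02.
The interview segment ends at 15:02 + 5 min = 15:07.
The first segment ends at 15:07 − 266 min = 10:41.
The post-show ends at 10:41 + 111 min = 12:32.
From 09:19 to 12:32 is 193 minutes.

193 minutes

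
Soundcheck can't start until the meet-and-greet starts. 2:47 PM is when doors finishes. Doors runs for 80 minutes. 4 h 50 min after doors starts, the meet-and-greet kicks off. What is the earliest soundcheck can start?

Doors starts at 2:47 PM − 80 min = 1:27 PM.
The meet-and-greet starts at 1:27 PM + 290 min = 6:17 PM.
Soundcheck is bounded by the meet-and-greet, so the earliest it can start is 6:17 PM.

6:17 PM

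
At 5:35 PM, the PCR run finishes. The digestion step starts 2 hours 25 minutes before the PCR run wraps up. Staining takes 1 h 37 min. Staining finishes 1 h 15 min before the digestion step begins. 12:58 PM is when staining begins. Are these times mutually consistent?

The digestion step starts at 5:35 PM − 145 min = 3:10 PM.
Staining ends at 3:10 PM − 75 min = 1:55 PM.
Staining starts at 1:55 PM − 97 min = 12:18 PM.
But staining is also said to start at 12:58 PM — a 40-minute conflict.

No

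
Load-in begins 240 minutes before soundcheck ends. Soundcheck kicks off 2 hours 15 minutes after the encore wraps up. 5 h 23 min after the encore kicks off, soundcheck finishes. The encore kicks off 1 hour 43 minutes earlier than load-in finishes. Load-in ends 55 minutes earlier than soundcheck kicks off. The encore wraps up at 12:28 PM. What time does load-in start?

Soundcheck starts at 12:28 PM + 135 min = 2:43 PM.
Load-in ends at 2:43 PM − 55 min = 1:48 PM.
The encore starts at 1:48 PM − 103 min = 12:05 PM.
Soundcheck ends at 12:05 PM + 323 min = 5:28 PM.
Load-in starts at 5:28 PM − 240 min = 1:28 PM.

1:28 PM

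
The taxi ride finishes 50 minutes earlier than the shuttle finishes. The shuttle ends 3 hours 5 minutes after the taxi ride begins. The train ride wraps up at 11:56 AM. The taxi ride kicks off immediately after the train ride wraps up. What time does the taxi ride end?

The taxi ride starts at 11:56 AM.
The shuttle ends at 11:56 AM + 185 min = 3:01 PM.
The taxi ride ends at 3:01 PM − 50 min = 2:11 PM.

2:11 PM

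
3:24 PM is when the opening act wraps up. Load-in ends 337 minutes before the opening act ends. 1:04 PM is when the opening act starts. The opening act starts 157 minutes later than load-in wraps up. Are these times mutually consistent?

No

Load-in ends at 3:24 PM − 337 min = 9:47 AM.
The opening act starts at 9:47 AM + 157 min = 12:24 PM.
But the opening act is also said to start at 1:04 PM — a 40-minute conflict.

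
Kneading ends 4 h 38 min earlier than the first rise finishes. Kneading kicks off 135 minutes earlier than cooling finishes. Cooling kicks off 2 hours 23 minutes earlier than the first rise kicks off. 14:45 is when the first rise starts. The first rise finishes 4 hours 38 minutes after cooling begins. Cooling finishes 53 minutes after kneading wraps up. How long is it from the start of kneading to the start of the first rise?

3 hours 45 minutes

Cooling starts at 14:45 − 143 min = 12:22.
The first rise ends at 12:22 + 278 min = 17:00.
Kneading ends at 17:00 − 278 min = 12:22.
Cooling ends at 12:22 + 53 min = 13:15.
Kneading starts at 13:15 − 135 min = 11:00.
From 11:00 to 14:45 is 3 hours 45 minutes.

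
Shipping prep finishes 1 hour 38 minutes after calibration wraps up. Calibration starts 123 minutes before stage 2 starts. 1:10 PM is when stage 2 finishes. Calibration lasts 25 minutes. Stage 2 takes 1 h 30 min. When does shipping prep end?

11:40 AM

Stage 2 starts at 1:10 PM − 90 min = 11:40 AM.
Calibration starts at 11:40 AM − 123 min = 9:37 AM.
Calibration ends at 9:37 AM + 25 min = 10:02 AM.
Shipping prep ends at 10:02 AM + 98 min = 11:40 AM.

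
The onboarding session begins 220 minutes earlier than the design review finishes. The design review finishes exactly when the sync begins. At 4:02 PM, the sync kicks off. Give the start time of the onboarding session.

12:22 PM

The design review ends at 4:02 PM.
The onboarding session starts at 4:02 PM − 220 min = 12:22 PM.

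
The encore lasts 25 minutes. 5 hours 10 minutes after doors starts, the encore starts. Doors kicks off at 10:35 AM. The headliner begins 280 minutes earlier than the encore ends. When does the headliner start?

11:30 AM

The encore starts at 10:35 AM + 310 min = 3:45 PM.
The encore ends at 3:45 PM + 25 min = 4:10 PM.
The headliner starts at 4:10 PM − 280 min = 11:30 AM.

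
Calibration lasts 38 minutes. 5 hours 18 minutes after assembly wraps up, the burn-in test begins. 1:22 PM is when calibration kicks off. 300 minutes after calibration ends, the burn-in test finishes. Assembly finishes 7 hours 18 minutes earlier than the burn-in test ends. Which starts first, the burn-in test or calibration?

calibration

Calibration ends at 1:22 PM + 38 min = 2:00 PM.
The burn-in test ends at 2:00 PM + 300 min = 7:00 PM.
Assembly ends at 7:00 PM − 438 min = 11:42 AM.
The burn-in test starts at 11:42 AM + 318 min = 5:00 PM.
The burn-in test starts at 5:00 PM and calibration starts at 1:22 PM, so calibration is first.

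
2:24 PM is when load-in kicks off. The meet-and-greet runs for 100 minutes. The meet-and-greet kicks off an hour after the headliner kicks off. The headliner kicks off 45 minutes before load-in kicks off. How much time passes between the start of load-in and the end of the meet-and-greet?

1 hour 55 minutes

The headliner starts at 2:24 PM − 45 min = 1:39 PM.
The meet-and-greet starts at 1:39 PM + 60 min = 2:39 PM.
The meet-and-greet ends at 2:39 PM + 100 min = 4:19 PM.
From 2:24 PM to 4:19 PM is 1 hour 55 minutes.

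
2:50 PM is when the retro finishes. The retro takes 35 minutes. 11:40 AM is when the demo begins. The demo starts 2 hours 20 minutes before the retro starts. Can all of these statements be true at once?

The retro starts at 2:50 PM − 35 min = 2:15 PM.
The demo starts at 2:15 PM − 140 min = 11:55 AM.
But the demo is also said to start at 11:40 AM — a 15-minute conflict.

No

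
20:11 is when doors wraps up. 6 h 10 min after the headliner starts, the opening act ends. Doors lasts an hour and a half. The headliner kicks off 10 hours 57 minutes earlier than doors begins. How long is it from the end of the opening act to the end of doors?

Doors starts at 20:11 − 90 min = 18:41.
The headliner starts at 18:41 − 657 min = 07:44.
The opening act ends at 07:44 + 370 min = 13:54.
From 13:54 to 20:11 is 6 h 17 min.

6 h 17 min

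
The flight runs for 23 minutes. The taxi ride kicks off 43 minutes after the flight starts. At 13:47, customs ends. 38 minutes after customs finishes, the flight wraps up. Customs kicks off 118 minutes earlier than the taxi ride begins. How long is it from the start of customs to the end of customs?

The flight ends at 13:47 + 38 min = 14:25.
The flight starts at 14:25 − 23 min = 14:02.
The taxi ride starts at 14:02 + 43 min = 14:45.
Customs starts at 14:45 − 118 min = 12:47.
From 12:47 to 13:47 is 1 hour.

1 hour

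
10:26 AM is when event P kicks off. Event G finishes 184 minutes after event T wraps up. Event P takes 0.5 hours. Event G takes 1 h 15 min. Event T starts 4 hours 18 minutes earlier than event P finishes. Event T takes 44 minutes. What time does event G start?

Event P ends at 10:26 AM + 30 min = 10:56 AM.
Event T starts at 10:56 AM − 258 min = 6:38 AM.
Event T ends at 6:38 AM + 44 min = 7:22 AM.
Event G ends at 7:22 AM + 184 min = 10:26 AM.
Event G starts at 10:26 AM − 75 min = 9:11 AM.

9:11 AM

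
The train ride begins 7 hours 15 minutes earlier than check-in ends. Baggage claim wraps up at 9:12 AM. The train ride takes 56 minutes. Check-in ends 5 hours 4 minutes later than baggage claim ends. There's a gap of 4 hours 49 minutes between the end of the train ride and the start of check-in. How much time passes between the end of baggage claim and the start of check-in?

3 hours 34 minutes

Check-in ends at 9:12 AM + 304 min = 2:16 PM.
The train ride starts at 2:16 PM − 435 min = 7:01 AM.
The train ride ends at 7:01 AM + 56 min = 7:57 AM.
Check-in starts at 7:57 AM + 289 min = 12:46 PM.
From 9:12 AM to 12:46 PM is 3 hours 34 minutes.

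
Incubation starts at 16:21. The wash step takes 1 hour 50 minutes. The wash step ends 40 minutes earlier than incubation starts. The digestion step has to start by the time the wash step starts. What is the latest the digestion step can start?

The wash step ends at 16:21 − 40 min = 15:41.
The wash step starts at 15:41 − 110 min = 13:51.
The digestion step is bounded by the wash step, so the latest it can start is 13:51.

13:51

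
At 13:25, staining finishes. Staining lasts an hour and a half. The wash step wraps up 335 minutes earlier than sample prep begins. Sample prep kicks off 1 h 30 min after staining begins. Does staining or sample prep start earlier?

staining

Staining starts at 13:25 − 90 min = 11:55.
Sample prep starts at 11:55 + 90 min = 13:25.
Staining starts at 11:55 and sample prep starts at 13:25, so staining is first.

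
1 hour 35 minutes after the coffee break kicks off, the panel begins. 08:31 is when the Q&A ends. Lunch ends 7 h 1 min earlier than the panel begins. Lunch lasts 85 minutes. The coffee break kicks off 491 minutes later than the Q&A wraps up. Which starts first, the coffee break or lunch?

The coffee break starts at 08:31 + 491 min = 16:42.
The panel starts at 16:42 + 95 min = 18:17.
Lunch ends at 18:17 − 421 min = 11:16.
Lunch starts at 11:16 − 85 min = 09:51.
The coffee break starts at 16:42 and lunch starts at 09:51, so lunch is first.

lunch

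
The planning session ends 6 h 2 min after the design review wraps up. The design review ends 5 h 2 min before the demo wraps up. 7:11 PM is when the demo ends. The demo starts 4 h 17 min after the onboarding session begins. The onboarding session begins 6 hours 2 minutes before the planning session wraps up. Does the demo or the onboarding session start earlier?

The design review ends at 7:11 PM − 302 min = 2:09 PM.
The planning session ends at 2:09 PM + 362 min = 8:11 PM.
The onboarding session starts at 8:11 PM − 362 min = 2:09 PM.
The demo starts at 2:09 PM + 257 min = 6:26 PM.
The demo starts at 6:26 PM and the onboarding session starts at 2:09 PM, so the onboarding session is first.

the onboarding session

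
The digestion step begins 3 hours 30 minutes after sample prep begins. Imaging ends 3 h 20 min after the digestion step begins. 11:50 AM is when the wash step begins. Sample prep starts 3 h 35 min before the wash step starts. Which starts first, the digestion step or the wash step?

Sample prep starts at 11:50 AM − 215 min = 8:15 AM.
The digestion step starts at 8:15 AM + 210 min = 11:45 AM.
The digestion step starts at 11:45 AM and the wash step starts at 11:50 AM, so the digestion step is first.

the digestion step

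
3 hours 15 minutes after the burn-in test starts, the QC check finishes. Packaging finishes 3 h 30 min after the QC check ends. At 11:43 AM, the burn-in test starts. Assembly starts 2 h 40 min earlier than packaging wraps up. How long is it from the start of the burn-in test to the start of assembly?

The QC check ends at 11:43 AM + 195 min = 2:58 PM.
Packaging ends at 2:58 PM + 210 min = 6:28 PM.
Assembly starts at 6:28 PM − 160 min = 3:48 PM.
From 11:43 AM to 3:48 PM is 245 minutes.

245 minutes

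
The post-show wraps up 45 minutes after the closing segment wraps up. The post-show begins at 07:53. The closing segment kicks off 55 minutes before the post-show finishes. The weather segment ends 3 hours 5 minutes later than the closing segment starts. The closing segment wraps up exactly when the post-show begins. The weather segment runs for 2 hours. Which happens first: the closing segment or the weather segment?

the closing segment

The closing segment ends at 07:53.
The post-show ends at 07:53 + 45 min = 08:38.
The closing segment starts at 08:38 − 55 min = 07:43.
The weather segment ends at 07:43 + 185 min = 10:48.
The weather segment starts at 10:48 − 120 min = 08:48.
The closing segment starts at 07:43 and the weather segment starts at 08:48, so the closing segment is first.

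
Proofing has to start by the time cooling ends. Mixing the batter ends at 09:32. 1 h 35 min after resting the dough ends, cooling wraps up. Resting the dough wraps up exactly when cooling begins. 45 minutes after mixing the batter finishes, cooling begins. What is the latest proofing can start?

11:52

Cooling starts at 09:32 + 45 min = 10:17.
So resting the dough ends at 10:17.
Cooling ends at 10:17 + 95 min = 11:52.
Proofing is bounded by cooling, so the latest it can start is 11:52.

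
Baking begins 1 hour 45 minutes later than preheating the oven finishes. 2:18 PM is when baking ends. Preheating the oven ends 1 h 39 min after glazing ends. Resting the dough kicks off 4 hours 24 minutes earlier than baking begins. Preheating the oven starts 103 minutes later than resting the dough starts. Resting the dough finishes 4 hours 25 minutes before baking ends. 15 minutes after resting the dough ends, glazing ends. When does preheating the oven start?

10:51 AM

Resting the dough ends at 2:18 PM − 265 min = 9:53 AM.
Glazing ends at 9:53 AM + 15 min = 10:08 AM.
Preheating the oven ends at 10:08 AM + 99 min = 11:47 AM.
Baking starts at 11:47 AM + 105 min = 1:32 PM.
Resting the dough starts at 1:32 PM − 264 min = 9:08 AM.
Preheating the oven starts at 9:08 AM + 103 min = 10:51 AM.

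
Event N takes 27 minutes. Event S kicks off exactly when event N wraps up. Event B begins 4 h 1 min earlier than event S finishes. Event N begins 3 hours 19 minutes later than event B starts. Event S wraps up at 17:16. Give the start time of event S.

17:01

Event B starts at 17:16 − 241 min = 13:15.
Event N starts at 13:15 + 199 min = 16:34.
Event N ends at 16:34 + 27 min = 17:01.
So event S starts at 17:01.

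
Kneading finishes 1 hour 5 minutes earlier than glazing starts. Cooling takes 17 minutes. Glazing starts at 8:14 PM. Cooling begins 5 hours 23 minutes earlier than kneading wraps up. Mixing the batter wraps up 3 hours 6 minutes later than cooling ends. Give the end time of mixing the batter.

Kneading ends at 8:14 PM − 65 min = 7:09 PM.
Cooling starts at 7:09 PM − 323 min = 1:46 PM.
Cooling ends at 1:46 PM + 17 min = 2:03 PM.
Mixing the batter ends at 2:03 PM + 186 min = 5:09 PM.

5:09 PM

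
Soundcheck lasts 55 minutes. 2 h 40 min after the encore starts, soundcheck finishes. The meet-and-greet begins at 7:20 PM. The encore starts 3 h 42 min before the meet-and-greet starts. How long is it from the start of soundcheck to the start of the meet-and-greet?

117 minutes

The encore starts at 7:20 PM − 222 min = 3:38 PM.
Soundcheck ends at 3:38 PM + 160 min = 6:18 PM.
Soundcheck starts at 6:18 PM − 55 min = 5:23 PM.
From 5:23 PM to 7:20 PM is 117 minutes.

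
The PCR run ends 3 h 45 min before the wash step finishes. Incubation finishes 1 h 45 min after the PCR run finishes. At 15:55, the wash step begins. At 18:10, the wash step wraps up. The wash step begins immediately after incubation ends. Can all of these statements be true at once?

The PCR run ends at 18:10 − 225 min = 14:25.
Incubation ends at 14:25 + 105 min = 16:10.
So the wash step starts at 16:10.
But the wash step is also said to start at 15:55 — a 15-minute conflict.

No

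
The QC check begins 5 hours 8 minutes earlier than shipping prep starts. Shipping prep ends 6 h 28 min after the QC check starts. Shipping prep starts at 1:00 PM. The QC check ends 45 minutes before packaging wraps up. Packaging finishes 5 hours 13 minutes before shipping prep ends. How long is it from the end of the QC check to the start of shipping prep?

278 minutes

The QC check starts at 1:00 PM − 308 min = 7:52 AM.
Shipping prep ends at 7:52 AM + 388 min = 2:20 PM.
Packaging ends at 2:20 PM − 313 min = 9:07 AM.
The QC check ends at 9:07 AM − 45 min = 8:22 AM.
From 8:22 AM to 1:00 PM is 278 minutes.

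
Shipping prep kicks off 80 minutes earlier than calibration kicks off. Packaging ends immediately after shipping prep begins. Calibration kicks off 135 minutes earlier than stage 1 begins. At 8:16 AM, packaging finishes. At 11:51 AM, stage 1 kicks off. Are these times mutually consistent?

Yes

Calibration starts at 11:51 AM − 135 min = 9:36 AM.
Shipping prep starts at 9:36 AM − 80 min = 8:16 AM.
So packaging ends at 8:16 AM.
That matches the stated 8:16 AM, so the schedule is consistent.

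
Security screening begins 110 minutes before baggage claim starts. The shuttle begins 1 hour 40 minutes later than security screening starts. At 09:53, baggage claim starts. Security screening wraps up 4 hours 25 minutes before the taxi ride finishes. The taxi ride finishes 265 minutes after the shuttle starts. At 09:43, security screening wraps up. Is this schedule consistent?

Yes

Security screening starts at 09:53 − 110 min = 08:03.
The shuttle starts at 08:03 + 100 min = 09:43.
The taxi ride ends at 09:43 + 265 min = 14:08.
Security screening ends at 14:08 − 265 min = 09:43.
That matches the stated 09:43, so the schedule is consistent.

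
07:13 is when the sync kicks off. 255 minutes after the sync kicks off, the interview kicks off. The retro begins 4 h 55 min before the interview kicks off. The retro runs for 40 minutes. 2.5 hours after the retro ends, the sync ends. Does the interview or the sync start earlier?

The interview starts at 07:13 + 255 min = 11:28.
The interview starts at 11:28 and the sync starts at 07:13, so the sync is first.

the sync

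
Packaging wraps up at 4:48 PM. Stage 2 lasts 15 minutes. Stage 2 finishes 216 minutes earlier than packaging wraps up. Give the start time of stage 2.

Stage 2 ends at 4:48 PM − 216 min = 1:12 PM.
Stage 2 starts at 1:12 PM − 15 min = 12:57 PM.

12:57 PM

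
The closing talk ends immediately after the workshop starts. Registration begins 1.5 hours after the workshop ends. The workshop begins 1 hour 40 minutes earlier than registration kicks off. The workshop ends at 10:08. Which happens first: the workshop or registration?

the workshop

Registration starts at 10:08 + 90 min = 11:38.
The workshop starts at 11:38 − 100 min = 09:58.
The workshop starts at 09:58 and registration starts at 11:38, so the workshop is first.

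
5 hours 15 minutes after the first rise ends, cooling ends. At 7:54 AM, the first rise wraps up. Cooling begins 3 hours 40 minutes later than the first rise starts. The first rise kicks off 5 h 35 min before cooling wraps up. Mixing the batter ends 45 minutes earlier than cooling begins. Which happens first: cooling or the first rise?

the first rise

Cooling ends at 7:54 AM + 315 min = 1:09 PM.
The first rise starts at 1:09 PM − 335 min = 7:34 AM.
Cooling starts at 7:34 AM + 220 min = 11:14 AM.
Cooling starts at 11:14 AM and the first rise starts at 7:34 AM, so the first rise is first.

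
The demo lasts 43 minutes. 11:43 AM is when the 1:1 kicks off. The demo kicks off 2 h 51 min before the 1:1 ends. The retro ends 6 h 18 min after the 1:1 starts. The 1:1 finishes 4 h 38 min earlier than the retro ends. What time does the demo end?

The retro ends at 11:43 AM + 378 min = 6:01 PM.
The 1:1 ends at 6:01 PM − 278 min = 1:23 PM.
The demo starts at 1:23 PM − 171 min = 10:32 AM.
The demo ends at 10:32 AM + 43 min = 11:15 AM.

11:15 AM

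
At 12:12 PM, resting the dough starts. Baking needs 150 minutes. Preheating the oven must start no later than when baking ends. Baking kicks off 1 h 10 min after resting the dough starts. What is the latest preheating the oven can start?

Baking starts at 12:12 PM + 70 min = 1:22 PM.
Baking ends at 1:22 PM + 150 min = 3:52 PM.
Preheating the oven is bounded by baking, so the latest it can start is 3:52 PM.

3:52 PM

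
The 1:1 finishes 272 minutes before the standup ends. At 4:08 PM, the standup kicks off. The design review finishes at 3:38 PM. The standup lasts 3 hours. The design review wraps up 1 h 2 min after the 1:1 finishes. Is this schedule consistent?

The standup ends at 4:08 PM + 180 min = 7:08 PM.
The 1:1 ends at 7:08 PM − 272 min = 2:36 PM.
The design review ends at 2:36 PM + 62 min = 3:38 PM.
That matches the stated 3:38 PM, so the schedule is consistent.

Yes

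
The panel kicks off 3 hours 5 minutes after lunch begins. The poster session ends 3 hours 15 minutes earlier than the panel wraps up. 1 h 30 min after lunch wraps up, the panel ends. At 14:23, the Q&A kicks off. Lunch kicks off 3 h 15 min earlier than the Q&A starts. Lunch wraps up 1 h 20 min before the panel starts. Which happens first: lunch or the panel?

lunch

Lunch starts at 14:23 − 195 min = 11:08.
The panel starts at 11:08 + 185 min = 14:13.
Lunch starts at 11:08 and the panel starts at 14:13, so lunch is first.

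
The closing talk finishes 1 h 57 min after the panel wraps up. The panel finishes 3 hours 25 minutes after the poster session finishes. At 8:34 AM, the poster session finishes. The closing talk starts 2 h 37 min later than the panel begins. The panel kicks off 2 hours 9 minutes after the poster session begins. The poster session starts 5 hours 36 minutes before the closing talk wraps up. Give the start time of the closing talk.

The panel ends at 8:34 AM + 205 min = 11:59 AM.
The closing talk ends at 11:59 AM + 117 min = 1:56 PM.
The poster session starts at 1:56 PM − 336 min = 8:20 AM.
The panel starts at 8:20 AM + 129 min = 10:29 AM.
The closing talk starts at 10:29 AM + 157 min = 1:06 PM.

1:06 PM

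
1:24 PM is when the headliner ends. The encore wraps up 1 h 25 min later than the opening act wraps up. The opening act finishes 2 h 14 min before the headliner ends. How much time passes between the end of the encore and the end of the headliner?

The opening act ends at 1:24 PM − 134 min = 11:10 AM.
The encore ends at 11:10 AM + 85 min = 12:35 PM.
From 12:35 PM to 1:24 PM is 49 minutes.

49 minutes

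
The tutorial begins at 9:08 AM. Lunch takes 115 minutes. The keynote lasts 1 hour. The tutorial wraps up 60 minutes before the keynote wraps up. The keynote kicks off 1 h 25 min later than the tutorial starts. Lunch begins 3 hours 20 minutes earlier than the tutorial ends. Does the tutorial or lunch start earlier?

The keynote starts at 9:08 AM + 85 min = 10:33 AM.
The keynote ends at 10:33 AM + 60 min = 11:33 AM.
The tutorial ends at 11:33 AM − 60 min = 10:33 AM.
Lunch starts at 10:33 AM − 200 min = 7:13 AM.
The tutorial starts at 9:08 AM and lunch starts at 7:13 AM, so lunch is first.

lunch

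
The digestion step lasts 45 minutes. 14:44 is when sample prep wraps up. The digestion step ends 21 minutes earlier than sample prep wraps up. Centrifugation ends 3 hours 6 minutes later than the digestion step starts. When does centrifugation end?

The digestion step ends at 14:44 − 21 min = 14:23.
The digestion step starts at 14:23 − 45 min = 13:38.
Centrifugation ends at 13:38 + 186 min = 16:44.

16:44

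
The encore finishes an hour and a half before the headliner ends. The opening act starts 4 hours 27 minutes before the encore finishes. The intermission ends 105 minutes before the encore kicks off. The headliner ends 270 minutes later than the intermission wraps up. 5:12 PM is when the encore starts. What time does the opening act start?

The intermission ends at 5:12 PM − 105 min = 3:27 PM.
The headliner ends at 3:27 PM + 270 min = 7:57 PM.
The encore ends at 7:57 PM − 90 min = 6:27 PM.
The opening act starts at 6:27 PM − 267 min = 2:00 PM.

2:00 PM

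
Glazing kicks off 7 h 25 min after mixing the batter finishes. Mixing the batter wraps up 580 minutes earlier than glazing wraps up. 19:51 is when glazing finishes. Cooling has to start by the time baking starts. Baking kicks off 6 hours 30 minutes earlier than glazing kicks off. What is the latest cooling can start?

Mixing the batter ends at 19:51 − 580 min = 10:11.
Glazing starts at 10:11 + 445 min = 17:36.
Baking starts at 17:36 − 390 min = 11:06.
Cooling is bounded by baking, so the latest it can start is 11:06.

11:06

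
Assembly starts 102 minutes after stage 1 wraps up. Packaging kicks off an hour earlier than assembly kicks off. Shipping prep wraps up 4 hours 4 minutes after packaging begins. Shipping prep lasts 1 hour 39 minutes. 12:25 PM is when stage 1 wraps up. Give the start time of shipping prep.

3:32 PM

Assembly starts at 12:25 PM + 102 min = 2:07 PM.
Packaging starts at 2:07 PM − 60 min = 1:07 PM.
Shipping prep ends at 1:07 PM + 244 min = 5:11 PM.
Shipping prep starts at 5:11 PM − 99 min = 3:32 PM.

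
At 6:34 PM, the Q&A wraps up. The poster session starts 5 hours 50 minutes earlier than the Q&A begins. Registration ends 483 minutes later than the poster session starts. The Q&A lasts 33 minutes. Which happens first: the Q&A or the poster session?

The Q&A starts at 6:34 PM − 33 min = 6:01 PM.
The poster session starts at 6:01 PM − 350 min = 12:11 PM.
The Q&A starts at 6:01 PM and the poster session starts at 12:11 PM, so the poster session is first.

the poster session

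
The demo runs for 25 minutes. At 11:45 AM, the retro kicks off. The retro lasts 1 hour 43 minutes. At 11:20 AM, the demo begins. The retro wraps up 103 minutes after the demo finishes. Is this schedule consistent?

Yes

The demo ends at 11:20 AM + 25 min = 11:45 AM.
The retro ends at 11:45 AM + 103 min = 1:28 PM.
The retro starts at 1:28 PM − 103 min = 11:45 AM.
That matches the stated 11:45 AM, so the schedule is consistent.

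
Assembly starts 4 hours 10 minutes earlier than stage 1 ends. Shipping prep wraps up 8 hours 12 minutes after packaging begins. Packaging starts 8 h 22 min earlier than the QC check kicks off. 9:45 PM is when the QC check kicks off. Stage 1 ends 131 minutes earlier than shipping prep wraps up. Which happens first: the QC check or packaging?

Packaging starts at 9:45 PM − 502 min = 1:23 PM.
The QC check starts at 9:45 PM and packaging starts at 1:23 PM, so packaging is first.

packaging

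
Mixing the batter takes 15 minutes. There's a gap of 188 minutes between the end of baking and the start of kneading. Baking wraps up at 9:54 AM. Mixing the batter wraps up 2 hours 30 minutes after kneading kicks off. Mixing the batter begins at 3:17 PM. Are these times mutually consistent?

Kneading starts at 9:54 AM + 188 min = 1:02 PM.
Mixing the batter ends at 1:02 PM + 150 min = 3:32 PM.
Mixing the batter starts at 3:32 PM − 15 min = 3:17 PM.
That matches the stated 3:17 PM, so the schedule is consistent.

Yes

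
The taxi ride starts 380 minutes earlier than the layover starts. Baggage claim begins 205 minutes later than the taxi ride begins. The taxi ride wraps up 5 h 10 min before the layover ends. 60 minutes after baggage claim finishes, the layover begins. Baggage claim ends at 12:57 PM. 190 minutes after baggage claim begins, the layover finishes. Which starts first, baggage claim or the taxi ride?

The layover starts at 12:57 PM + 60 min = 1:57 PM.
The taxi ride starts at 1:57 PM − 380 min = 7:37 AM.
Baggage claim starts at 7:37 AM + 205 min = 11:02 AM.
Baggage claim starts at 11:02 AM and the taxi ride starts at 7:37 AM, so the taxi ride is first.

the taxi ride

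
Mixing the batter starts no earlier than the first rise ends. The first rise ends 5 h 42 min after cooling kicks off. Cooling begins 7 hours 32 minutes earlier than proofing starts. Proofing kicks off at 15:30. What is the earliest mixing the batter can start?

Cooling starts at 15:30 − 452 min = 07:58.
The first rise ends at 07:58 + 342 min = 13:40.
Mixing the batter is bounded by the first rise, so the earliest it can start is 13:40.

13:40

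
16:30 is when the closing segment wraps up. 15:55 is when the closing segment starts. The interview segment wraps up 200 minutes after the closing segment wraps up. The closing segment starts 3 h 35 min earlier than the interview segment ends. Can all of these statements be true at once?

The interview segment ends at 16:30 + 200 min = 19:50.
The closing segment starts at 19:50 − 215 min = 16:15.
But the closing segment is also said to start at 15:55 — a 20-minute conflict.

No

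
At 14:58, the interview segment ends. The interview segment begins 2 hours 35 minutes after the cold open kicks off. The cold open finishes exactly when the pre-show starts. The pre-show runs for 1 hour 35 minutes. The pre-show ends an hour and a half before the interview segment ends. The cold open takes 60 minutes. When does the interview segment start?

The pre-show ends at 14:58 − 90 min = 13:28.
The pre-show starts at 13:28 − 95 min = 11:53.
So the cold open ends at 11:53.
The cold open starts at 11:53 − 60 min = 10:53.
The interview segment starts at 10:53 + 155 min = 13:28.

13:28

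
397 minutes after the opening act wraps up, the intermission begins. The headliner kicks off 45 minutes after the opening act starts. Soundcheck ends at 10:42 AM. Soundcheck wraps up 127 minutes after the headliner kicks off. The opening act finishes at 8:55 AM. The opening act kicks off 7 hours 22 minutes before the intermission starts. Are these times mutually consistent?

No

The intermission starts at 8:55 AM + 397 min = 3:32 PM.
The opening act starts at 3:32 PM − 442 min = 8:10 AM.
The headliner starts at 8:10 AM + 45 min = 8:55 AM.
Soundcheck ends at 8:55 AM + 127 min = 11:02 AM.
But soundcheck is also said to end at 10:42 AM — a 20-minute conflict.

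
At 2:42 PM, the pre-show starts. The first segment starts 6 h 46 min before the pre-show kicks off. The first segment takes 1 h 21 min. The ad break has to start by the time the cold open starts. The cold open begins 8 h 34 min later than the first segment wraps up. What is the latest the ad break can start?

The first segment starts at 2:42 PM − 406 min = 7:56 AM.
The first segment ends at 7:56 AM + 81 min = 9:17 AM.
The cold open starts at 9:17 AM + 514 min = 5:51 PM.
The ad break is bounded by the cold open, so the latest it can start is 5:51 PM.

5:51 PM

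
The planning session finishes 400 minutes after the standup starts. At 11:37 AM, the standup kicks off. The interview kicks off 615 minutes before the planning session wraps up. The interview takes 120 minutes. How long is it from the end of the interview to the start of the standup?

The planning session ends at 11:37 AM + 400 min = 6:17 PM.
The interview starts at 6:17 PM − 615 min = 8:02 AM.
The interview ends at 8:02 AM + 120 min = 10:02 AM.
From 10:02 AM to 11:37 AM is 1 hour 35 minutes.

1 hour 35 minutes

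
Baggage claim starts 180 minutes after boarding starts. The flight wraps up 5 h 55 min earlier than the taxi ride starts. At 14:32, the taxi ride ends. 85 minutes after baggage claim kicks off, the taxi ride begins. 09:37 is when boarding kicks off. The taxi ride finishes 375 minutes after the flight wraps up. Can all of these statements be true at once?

No

Baggage claim starts at 09:37 + 180 min = 12:37.
The taxi ride starts at 12:37 + 85 min = 14:02.
The flight ends at 14:02 − 355 min = 08:07.
The taxi ride ends at 08:07 + 375 min = 14:22.
But the taxi ride is also said to end at 14:32 — a 10-minute conflict.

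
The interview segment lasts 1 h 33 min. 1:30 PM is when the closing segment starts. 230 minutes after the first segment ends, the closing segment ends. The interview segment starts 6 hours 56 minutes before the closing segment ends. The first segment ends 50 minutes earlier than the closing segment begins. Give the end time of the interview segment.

11:07 AM

The first segment ends at 1:30 PM − 50 min = 12:40 PM.
The closing segment ends at 12:40 PM + 230 min = 4:30 PM.
The interview segment starts at 4:30 PM − 416 min = 9:34 AM.
The interview segment ends at 9:34 AM + 93 min = 11:07 AM.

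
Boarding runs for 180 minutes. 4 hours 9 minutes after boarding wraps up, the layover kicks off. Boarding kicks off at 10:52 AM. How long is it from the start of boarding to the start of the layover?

7 h 9 min

Boarding ends at 10:52 AM + 180 min = 1:52 PM.
The layover starts at 1:52 PM + 249 min = 6:01 PM.
From 10:52 AM to 6:01 PM is 7 h 9 min.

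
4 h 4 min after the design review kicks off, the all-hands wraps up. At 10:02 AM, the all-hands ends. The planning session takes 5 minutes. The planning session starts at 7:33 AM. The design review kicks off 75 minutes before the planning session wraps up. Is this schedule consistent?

The planning session ends at 7:33 AM + 5 min = 7:38 AM.
The design review starts at 7:38 AM − 75 min = 6:23 AM.
The all-hands ends at 6:23 AM + 244 min = 10:27 AM.
But the all-hands is also said to end at 10:02 AM — a 25-minute conflict.

No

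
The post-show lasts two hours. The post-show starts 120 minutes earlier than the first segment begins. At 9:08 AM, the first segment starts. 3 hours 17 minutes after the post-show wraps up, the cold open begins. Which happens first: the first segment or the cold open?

The post-show starts at 9:08 AM − 120 min = 7:08 AM.
The post-show ends at 7:08 AM + 120 min = 9:08 AM.
The cold open starts at 9:08 AM + 197 min = 12:25 PM.
The first segment starts at 9:08 AM and the cold open starts at 12:25 PM, so the first segment is first.

the first segment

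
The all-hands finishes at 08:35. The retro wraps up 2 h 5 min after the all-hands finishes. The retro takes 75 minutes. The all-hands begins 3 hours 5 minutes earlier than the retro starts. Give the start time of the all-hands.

06:20

The retro ends at 08:35 + 125 min = 10:40.
The retro starts at 10:40 − 75 min = 09:25.
The all-hands starts at 09:25 − 185 min = 06:20.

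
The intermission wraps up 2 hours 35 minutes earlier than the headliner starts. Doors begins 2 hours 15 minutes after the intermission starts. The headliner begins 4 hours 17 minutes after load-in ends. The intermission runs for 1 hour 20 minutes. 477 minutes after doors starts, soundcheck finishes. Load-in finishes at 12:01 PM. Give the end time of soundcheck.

10:35 PM

The headliner starts at 12:01 PM + 257 min = 4:18 PM.
The intermission ends at 4:18 PM − 155 min = 1:43 PM.
The intermission starts at 1:43 PM − 80 min = 12:23 PM.
Doors starts at 12:23 PM + 135 min = 2:38 PM.
Soundcheck ends at 2:38 PM + 477 min = 10:35 PM.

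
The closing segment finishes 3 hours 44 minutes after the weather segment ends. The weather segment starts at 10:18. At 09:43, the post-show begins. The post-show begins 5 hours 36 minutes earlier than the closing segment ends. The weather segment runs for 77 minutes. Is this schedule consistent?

The weather segment ends at 10:18 + 77 min = 11:35.
The closing segment ends at 11:35 + 224 min = 15:19.
The post-show starts at 15:19 − 336 min = 09:43.
That matches the stated 09:43, so the schedule is consistent.

Yes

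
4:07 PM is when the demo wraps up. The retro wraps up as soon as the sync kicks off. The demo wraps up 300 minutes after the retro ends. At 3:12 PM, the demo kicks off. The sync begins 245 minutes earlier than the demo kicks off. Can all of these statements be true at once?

The sync starts at 3:12 PM − 245 min = 11:07 AM.
So the retro ends at 11:07 AM.
The demo ends at 11:07 AM + 300 min = 4:07 PM.
That matches the stated 4:07 PM, so the schedule is consistent.

Yes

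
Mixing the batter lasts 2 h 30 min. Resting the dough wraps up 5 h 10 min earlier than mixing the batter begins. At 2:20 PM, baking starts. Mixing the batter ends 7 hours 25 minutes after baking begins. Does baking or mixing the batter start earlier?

Mixing the batter ends at 2:20 PM + 445 min = 9:45 PM.
Mixing the batter starts at 9:45 PM − 150 min = 7:15 PM.
Baking starts at 2:20 PM and mixing the batter starts at 7:15 PM, so baking is first.

baking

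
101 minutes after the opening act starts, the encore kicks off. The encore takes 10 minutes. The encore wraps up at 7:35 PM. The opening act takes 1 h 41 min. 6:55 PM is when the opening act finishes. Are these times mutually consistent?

The opening act starts at 6:55 PM − 101 min = 5:14 PM.
The encore starts at 5:14 PM + 101 min = 6:55 PM.
The encore ends at 6:55 PM + 10 min = 7:05 PM.
But the encore is also said to end at 7:35 PM — a 30-minute conflict.

No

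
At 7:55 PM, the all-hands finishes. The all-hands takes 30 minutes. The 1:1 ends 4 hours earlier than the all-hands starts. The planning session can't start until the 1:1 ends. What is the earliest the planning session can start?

The all-hands starts at 7:55 PM − 30 min = 7:25 PM.
The 1:1 ends at 7:25 PM − 240 min = 3:25 PM.
The planning session is bounded by the 1:1, so the earliest it can start is 3:25 PM.

3:25 PM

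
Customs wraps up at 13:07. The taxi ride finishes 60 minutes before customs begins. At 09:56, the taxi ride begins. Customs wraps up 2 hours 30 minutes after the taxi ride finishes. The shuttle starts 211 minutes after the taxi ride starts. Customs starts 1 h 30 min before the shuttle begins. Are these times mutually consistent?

No

The shuttle starts at 09:56 + 211 min = 13:27.
Customs starts at 13:27 − 90 min = 11:57.
The taxi ride ends at 11:57 − 60 min = 10:57.
Customs ends at 10:57 + 150 min = 13:27.
But customs is also said to end at 13:07 — a 20-minute conflict.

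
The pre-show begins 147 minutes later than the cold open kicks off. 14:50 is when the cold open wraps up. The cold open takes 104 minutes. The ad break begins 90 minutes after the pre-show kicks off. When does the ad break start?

The cold open starts at 14:50 − 104 min = 13:06.
The pre-show starts at 13:06 + 147 min = 15:33.
The ad break starts at 15:33 + 90 min = 17:03.

17:03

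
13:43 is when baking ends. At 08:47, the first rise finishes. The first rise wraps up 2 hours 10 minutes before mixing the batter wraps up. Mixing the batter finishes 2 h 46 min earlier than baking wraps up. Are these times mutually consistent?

Yes

Mixing the batter ends at 13:43 − 166 min = 10:57.
The first rise ends at 10:57 − 130 min = 08:47.
That matches the stated 08:47, so the schedule is consistent.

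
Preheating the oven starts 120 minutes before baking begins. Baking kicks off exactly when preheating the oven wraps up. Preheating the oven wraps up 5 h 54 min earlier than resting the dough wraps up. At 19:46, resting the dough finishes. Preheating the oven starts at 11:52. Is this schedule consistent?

Yes

Preheating the oven ends at 19:46 − 354 min = 13:52.
So baking starts at 13:52.
Preheating the oven starts at 13:52 − 120 min = 11:52.
That matches the stated 11:52, so the schedule is consistent.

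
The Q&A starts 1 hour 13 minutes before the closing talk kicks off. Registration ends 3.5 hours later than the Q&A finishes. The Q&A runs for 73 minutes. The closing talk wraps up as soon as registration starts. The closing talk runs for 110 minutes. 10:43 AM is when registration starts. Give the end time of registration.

The closing talk ends at 10:43 AM.
The closing talk starts at 10:43 AM − 110 min = 8:53 AM.
The Q&A starts at 8:53 AM − 73 min = 7:40 AM.
The Q&A ends at 7:40 AM + 73 min = 8:53 AM.
Registration ends at 8:53 AM + 210 min = 12:23 PM.

12:23 PM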